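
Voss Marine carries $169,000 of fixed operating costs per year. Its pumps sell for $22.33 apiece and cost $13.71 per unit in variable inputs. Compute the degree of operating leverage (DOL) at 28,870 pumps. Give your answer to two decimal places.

Contribution at this volume is 28,870 × $8.62 = $248,859.40.
Subtracting fixed costs: EBIT = $248,859.40 − $169,000 = $79,859.40.
DOL = contribution ÷ EBIT = $248,859.40 ÷ $79,859.40 = 3.1162.

3.12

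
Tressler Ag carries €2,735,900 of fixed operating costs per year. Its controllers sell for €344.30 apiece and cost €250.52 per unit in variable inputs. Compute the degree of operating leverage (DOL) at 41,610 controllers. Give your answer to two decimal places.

Total contribution margin = 41,610 × €93.78 = €3,902,185.80.
Subtracting fixed costs: EBIT = €3,902,185.80 − €2,735,900 = €1,166,285.80.
Degree of operating leverage = €3,902,185.80 / €1,166,285.80 = 3.3458.

3.35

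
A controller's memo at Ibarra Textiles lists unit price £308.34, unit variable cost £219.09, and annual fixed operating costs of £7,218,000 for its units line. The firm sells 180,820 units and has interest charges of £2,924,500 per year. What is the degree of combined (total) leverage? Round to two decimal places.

2.69

Total contribution margin = 180,820 × £89.25 = £16,138,185.00.
EBIT = £16,138,185.00 − £7,218,000 = £8,920,185.00. Interest = £2,924,500.00.
DOL = £16,138,185.00 ÷ £8,920,185.00 = 1.8092; DFL = £8,920,185.00 ÷ £5,995,685.00 = 1.4878.
Combined leverage = 1.8092 × 1.4878 = 2.6917.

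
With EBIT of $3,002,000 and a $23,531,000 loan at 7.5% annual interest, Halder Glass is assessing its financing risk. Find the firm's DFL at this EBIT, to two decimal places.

Interest = $1,764,825.00.
DFL = EBIT ÷ (EBIT − I) = $3,002,000 ÷ ($3,002,000 − $1,764,825.00) = $3,002,000 ÷ $1,237,175.00 = 2.4265.

2.43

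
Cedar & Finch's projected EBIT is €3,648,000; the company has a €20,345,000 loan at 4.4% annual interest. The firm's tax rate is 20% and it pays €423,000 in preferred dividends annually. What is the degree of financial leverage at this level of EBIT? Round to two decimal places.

Annual interest charges come to €895,180.00.
Preferred dividends grossed up pre-tax: €423,000 / (1 − 0.20) = €528,750.00.
DFL = EBIT ÷ [EBIT − I − D_p/(1−t)] = €3,648,000 ÷ [€3,648,000 − €895,180.00 − €528,750.00] = €3,648,000 ÷ €2,224,070.00 = 1.6402.

1.64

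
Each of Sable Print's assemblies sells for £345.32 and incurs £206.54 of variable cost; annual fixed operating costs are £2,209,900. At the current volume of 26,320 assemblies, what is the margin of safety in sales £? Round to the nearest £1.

£3,590,028

Contribution margin per unit = £345.32 − £206.54 = £138.78. Break-even units = £2,209,900 ÷ £138.78 = 15,923.76; break-even revenue = 15,923.76 × £345.32 = £5,498,794.26.
Current sales = 26,320 × £345.32 = £9,088,822.40.
Margin of safety = £9,088,822.40 − £5,498,794.26 = £3,590,028.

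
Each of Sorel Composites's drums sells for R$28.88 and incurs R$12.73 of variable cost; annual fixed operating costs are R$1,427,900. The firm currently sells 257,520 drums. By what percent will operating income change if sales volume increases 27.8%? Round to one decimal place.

+42.3%

Total contribution margin = 257,520 × R$16.15 = R$4,158,948.00.
Subtracting fixed costs: EBIT = R$4,158,948.00 − R$1,427,900 = R$2,731,048.00.
So DOL = total CM / EBIT = R$4,158,948.00 / R$2,731,048.00 = 1.5228.
%ΔEBIT = DOL × %ΔSales = 1.5228 × +27.8% = +42.3%.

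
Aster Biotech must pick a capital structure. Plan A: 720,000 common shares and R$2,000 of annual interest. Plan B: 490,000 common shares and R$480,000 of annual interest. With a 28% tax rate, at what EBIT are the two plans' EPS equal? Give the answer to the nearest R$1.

At indifference, (EBIT − 2,000)(1 − t)/720,000 = (EBIT − 480,000)(1 − t)/490,000.
Cancelling (1 − t) and cross-multiplying: 490,000·(EBIT − 2,000) = 720,000·(EBIT − 480,000).
Solving, EBIT = (480,000·720,000 − 2,000·490,000) / (720,000 − 490,000) = 344,620,000,000 / 230,000 = 1,498,347.83.

R$1,498,348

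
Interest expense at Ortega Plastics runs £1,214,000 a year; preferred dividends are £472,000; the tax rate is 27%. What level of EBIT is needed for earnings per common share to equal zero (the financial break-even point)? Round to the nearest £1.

Grossing the preferred dividend up to pre-tax terms: £472,000 / (1 − 0.27) = £646,575.34.
Financial break-even EBIT = interest + D_p ÷ (1 − t) = £1,214,000 + £646,575.34 = £1,860,575.34.

£1,860,575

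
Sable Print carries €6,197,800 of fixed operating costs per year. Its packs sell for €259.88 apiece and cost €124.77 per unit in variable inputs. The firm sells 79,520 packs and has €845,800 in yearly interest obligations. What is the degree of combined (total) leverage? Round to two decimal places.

2.90

Total contribution margin = 79,520 × €135.11 = €10,743,947.20.
Subtracting fixed costs: EBIT = €10,743,947.20 − €6,197,800 = €4,546,147.20. Interest = €845,800.00, so EBIT − I = €3,700,347.20.
DCL = contribution ÷ (EBIT − I) = €10,743,947.20 ÷ €3,700,347.20 = 2.9035.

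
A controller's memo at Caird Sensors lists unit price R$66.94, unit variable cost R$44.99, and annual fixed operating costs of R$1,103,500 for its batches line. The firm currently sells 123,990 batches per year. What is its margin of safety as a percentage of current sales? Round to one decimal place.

59.5%

Contribution margin per unit = R$66.94 − R$44.99 = R$21.95. Break-even units = R$1,103,500 ÷ R$21.95 = 50,273.35; break-even revenue = 50,273.35 × R$66.94 = R$3,365,297.95.
Current sales = 123,990 × R$66.94 = R$8,299,890.60.
Margin of safety = (R$8,299,890.60 − R$3,365,297.95) ÷ R$8,299,890.60 = 59.5%.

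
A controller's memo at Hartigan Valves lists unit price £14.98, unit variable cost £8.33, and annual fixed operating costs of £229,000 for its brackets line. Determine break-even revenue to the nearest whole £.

£515,853

Contribution margin per unit = £14.98 − £8.33 = £6.65, a CM ratio of £6.65 ÷ £14.98 = 0.4439.
Break-even revenue = fixed costs × price ÷ CM = £229,000 × £14.98 ÷ £6.65 = £515,853.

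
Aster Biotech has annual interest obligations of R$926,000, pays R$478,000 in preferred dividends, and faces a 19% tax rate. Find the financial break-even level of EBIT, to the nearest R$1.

R$1,516,123

Preferred dividends are paid after tax, so their pre-tax equivalent is R$478,000 ÷ (1 − 0.19) = R$590,123.46.
EPS = 0 when EBIT covers interest plus the pre-tax preferred burden: R$926,000 + R$590,123.46 = R$1,516,123.46.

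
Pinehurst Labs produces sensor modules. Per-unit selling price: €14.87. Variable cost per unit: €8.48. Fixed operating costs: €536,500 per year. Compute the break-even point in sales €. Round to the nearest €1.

€1,248,475

Contribution margin per unit = €14.87 − €8.48 = €6.39, a CM ratio of €6.39 ÷ €14.87 = 0.4297.
Break-even revenue = fixed costs × price ÷ CM = €536,500 × €14.87 ÷ €6.39 = €1,248,475.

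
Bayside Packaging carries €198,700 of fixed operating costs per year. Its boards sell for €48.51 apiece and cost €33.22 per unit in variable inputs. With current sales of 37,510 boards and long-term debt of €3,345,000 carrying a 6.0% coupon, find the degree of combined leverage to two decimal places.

Contribution at this volume is 37,510 × €15.29 = €573,527.90.
Operating income = contribution − fixed costs = €573,527.90 − €198,700 = €374,827.90. Interest = €200,700.00.
DOL = €573,527.90 ÷ €374,827.90 = 1.5301; DFL = €374,827.90 ÷ €174,127.90 = 2.1526.
Combined leverage = 1.5301 × 2.1526 = 3.2937.

3.29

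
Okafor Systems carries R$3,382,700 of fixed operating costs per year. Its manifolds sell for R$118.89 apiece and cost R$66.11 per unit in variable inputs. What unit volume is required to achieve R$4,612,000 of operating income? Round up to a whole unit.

Each unit contributes R$118.89 − R$66.11 = R$52.78.
Units = (FC + target) / CM = (R$3,382,700 + R$4,612,000) / R$52.78 = 151,472.15, so 151,473 manifolds.

151,473 manifolds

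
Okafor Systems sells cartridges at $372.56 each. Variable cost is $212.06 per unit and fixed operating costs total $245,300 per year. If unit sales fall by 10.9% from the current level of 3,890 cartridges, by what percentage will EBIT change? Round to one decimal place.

-18.0%

Contribution at this volume is 3,890 × $160.50 = $624,345.00.
Subtracting fixed costs: EBIT = $624,345.00 − $245,300 = $379,045.00.
So DOL = total CM / EBIT = $624,345.00 / $379,045.00 = 1.6472.
Operating income changes by 1.6472 × -10.9% = -18.0%.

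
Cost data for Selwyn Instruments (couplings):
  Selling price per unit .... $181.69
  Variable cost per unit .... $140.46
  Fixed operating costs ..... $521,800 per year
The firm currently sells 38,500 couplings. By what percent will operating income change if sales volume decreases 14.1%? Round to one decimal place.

At 38,500 units, contribution = 38,500 × $41.23 = $1,587,355.00.
Subtracting fixed costs: EBIT = $1,587,355.00 − $521,800 = $1,065,555.00.
Degree of operating leverage = $1,587,355.00 / $1,065,555.00 = 1.4897.
%ΔEBIT = DOL × %ΔSales = 1.4897 × -14.1% = -21.0%.

-21.0%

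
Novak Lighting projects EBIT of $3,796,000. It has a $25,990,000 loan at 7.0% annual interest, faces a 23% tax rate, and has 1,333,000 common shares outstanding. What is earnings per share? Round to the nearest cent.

$1.14

Interest = $1,819,300.00, so EBT = $3,796,000 − $1,819,300.00 = $1,976,700.00.
After tax at 23%: net income = $1,976,700.00 × 0.77 = $1,522,059.00.
EPS = $1,522,059.00 ÷ 1,333,000 = $1.14.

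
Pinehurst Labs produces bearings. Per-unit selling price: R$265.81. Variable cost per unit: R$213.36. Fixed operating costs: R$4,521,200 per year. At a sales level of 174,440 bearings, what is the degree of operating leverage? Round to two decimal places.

Total contribution margin = 174,440 × R$52.45 = R$9,149,378.00.
Operating income = contribution − fixed costs = R$9,149,378.00 − R$4,521,200 = R$4,628,178.00.
DOL = contribution ÷ EBIT = R$9,149,378.00 ÷ R$4,628,178.00 = 1.9769.

1.98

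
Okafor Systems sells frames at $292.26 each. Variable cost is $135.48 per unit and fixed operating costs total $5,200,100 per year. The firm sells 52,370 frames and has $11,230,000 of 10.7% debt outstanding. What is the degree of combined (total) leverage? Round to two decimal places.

4.54

At 52,370 units, contribution = 52,370 × $156.78 = $8,210,568.60.
Subtracting fixed costs: EBIT = $8,210,568.60 − $5,200,100 = $3,010,468.60. Interest = $1,201,610.00, so EBIT − I = $1,808,858.60.
Degree of total leverage = total CM / (EBIT − interest) = $8,210,568.60 / $1,808,858.60 = 4.5391.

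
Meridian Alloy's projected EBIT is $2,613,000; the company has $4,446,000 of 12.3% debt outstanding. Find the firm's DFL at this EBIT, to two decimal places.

Interest = $546,858.00.
DFL = EBIT ÷ (EBIT − I) = $2,613,000 ÷ ($2,613,000 − $546,858.00) = $2,613,000 ÷ $2,066,142.00 = 1.2647.

1.26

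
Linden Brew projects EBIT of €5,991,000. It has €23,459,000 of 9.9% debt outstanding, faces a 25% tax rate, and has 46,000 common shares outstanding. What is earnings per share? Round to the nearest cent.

€59.81

Pre-tax income = €5,991,000 − €2,322,441.00 = €3,668,559.00.
Net income = €3,668,559.00 × (1 − 0.25) = €2,751,419.25.
EPS = €2,751,419.25 ÷ 46,000 = €59.81.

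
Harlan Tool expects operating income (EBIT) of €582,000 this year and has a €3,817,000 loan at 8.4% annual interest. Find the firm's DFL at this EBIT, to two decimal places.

Annual interest charges come to €320,628.00.
Degree of financial leverage = EBIT / (EBIT − interest) = €582,000 / €261,372.00 = 2.2267.

2.23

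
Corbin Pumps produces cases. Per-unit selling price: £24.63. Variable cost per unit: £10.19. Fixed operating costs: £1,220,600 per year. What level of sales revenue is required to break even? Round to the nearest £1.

Contribution margin per unit = £24.63 − £10.19 = £14.44, a CM ratio of £14.44 ÷ £24.63 = 0.5863.
Break-even revenue = fixed costs × price ÷ CM = £1,220,600 × £24.63 ÷ £14.44 = £2,081,951.

£2,081,951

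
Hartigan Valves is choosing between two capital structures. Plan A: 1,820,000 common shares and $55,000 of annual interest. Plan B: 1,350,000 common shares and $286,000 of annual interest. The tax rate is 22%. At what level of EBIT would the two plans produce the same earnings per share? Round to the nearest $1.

At indifference, (EBIT − 55,000)(1 − t)/1,820,000 = (EBIT − 286,000)(1 − t)/1,350,000.
The (1 − t) factor cancels: (EBIT − 55,000) × 1,350,000 = (EBIT − 286,000) × 1,820,000.
Solving, EBIT = (286,000·1,820,000 − 55,000·1,350,000) / (1,820,000 − 1,350,000) = 446,270,000,000 / 470,000 = 949,510.64.

$949,511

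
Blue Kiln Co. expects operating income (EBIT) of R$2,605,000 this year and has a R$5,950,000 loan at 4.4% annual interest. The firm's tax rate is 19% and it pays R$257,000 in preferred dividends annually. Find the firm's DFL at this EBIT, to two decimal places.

Interest = R$261,800.00.
Preferred dividends grossed up pre-tax: R$257,000 / (1 − 0.19) = R$317,283.95.
DFL = EBIT ÷ [EBIT − I − D_p/(1−t)] = R$2,605,000 ÷ [R$2,605,000 − R$261,800.00 − R$317,283.95] = R$2,605,000 ÷ R$2,025,916.05 = 1.2858.

1.29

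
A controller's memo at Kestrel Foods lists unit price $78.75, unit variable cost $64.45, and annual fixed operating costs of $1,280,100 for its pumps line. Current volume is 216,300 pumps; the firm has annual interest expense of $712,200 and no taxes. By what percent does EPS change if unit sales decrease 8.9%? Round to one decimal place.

At 216,300 units, contribution = 216,300 × $14.30 = $3,093,090.00.
Operating income = contribution − fixed costs = $3,093,090.00 − $1,280,100 = $1,812,990.00.
After interest of $712,200.00, pre-tax earnings = $1,100,790.00.
Degree of combined leverage = contribution ÷ (EBIT − I) = $3,093,090.00 ÷ $1,100,790.00 = 2.8099.
%ΔEPS = DCL × %ΔSales = 2.8099 × -8.9% = -25.0%.

-25.0%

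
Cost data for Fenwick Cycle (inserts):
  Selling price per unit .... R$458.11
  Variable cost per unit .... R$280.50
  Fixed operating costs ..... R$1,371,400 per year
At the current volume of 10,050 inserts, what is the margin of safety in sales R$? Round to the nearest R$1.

R$1,066,749

Unit CM = price − variable cost = R$458.11 − R$280.50 = R$177.61. Break-even units = R$1,371,400 ÷ R$177.61 = 7,721.41; break-even revenue = 7,721.41 × R$458.11 = R$3,537,256.09.
Current sales = 10,050 × R$458.11 = R$4,604,005.50.
Margin of safety = R$4,604,005.50 − R$3,537,256.09 = R$1,066,749.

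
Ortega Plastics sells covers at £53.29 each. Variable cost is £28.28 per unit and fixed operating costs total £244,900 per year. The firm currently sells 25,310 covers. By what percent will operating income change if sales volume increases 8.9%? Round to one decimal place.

+14.5%

Contribution at this volume is 25,310 × £25.01 = £633,003.10.
Subtracting fixed costs: EBIT = £633,003.10 − £244,900 = £388,103.10.
So DOL = total CM / EBIT = £633,003.10 / £388,103.10 = 1.6310.
%ΔEBIT = DOL × %ΔSales = 1.6310 × +8.9% = +14.5%.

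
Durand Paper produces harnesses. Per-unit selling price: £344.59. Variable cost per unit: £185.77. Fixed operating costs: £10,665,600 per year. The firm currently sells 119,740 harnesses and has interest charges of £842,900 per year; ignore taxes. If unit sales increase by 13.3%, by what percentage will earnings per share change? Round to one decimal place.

Total contribution margin = 119,740 × £158.82 = £19,017,106.80.
EBIT = £19,017,106.80 − £10,665,600 = £8,351,506.80.
After interest of £842,900.00, pre-tax earnings = £7,508,606.80.
Degree of combined leverage = contribution ÷ (EBIT − I) = £19,017,106.80 ÷ £7,508,606.80 = 2.5327.
EPS therefore changes by 2.5327 × (+13.3%) = +33.7%.

+33.7%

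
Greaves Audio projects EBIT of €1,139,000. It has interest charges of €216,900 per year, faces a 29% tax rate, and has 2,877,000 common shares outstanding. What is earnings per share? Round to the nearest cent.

€0.23

Pre-tax income = €1,139,000 − €216,900.00 = €922,100.00.
After tax at 29%: net income = €922,100.00 × 0.71 = €654,691.00.
EPS = €654,691.00 ÷ 2,877,000 = €0.23.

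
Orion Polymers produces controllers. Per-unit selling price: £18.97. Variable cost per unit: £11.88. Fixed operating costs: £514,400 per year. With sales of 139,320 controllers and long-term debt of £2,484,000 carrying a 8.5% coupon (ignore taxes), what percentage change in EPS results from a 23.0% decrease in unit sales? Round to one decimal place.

-86.6%

Total contribution margin = 139,320 × £7.09 = £987,778.80.
Operating income = contribution − fixed costs = £987,778.80 − £514,400 = £473,378.80.
Interest = £211,140.00, so EBIT − I = £262,238.80.
DCL = total CM / (EBIT − I) = £987,778.80 / £262,238.80 = 3.7667.
EPS therefore changes by 3.7667 × (-23.0%) = -86.6%.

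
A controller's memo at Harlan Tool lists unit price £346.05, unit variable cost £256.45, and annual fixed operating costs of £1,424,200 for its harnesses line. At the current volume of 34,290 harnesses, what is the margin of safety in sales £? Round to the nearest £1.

Contribution margin per unit = £346.05 − £256.45 = £89.60. Break-even units = £1,424,200 ÷ £89.60 = 15,895.09; break-even revenue = 15,895.09 × £346.05 = £5,500,495.65.
Current sales = 34,290 × £346.05 = £11,866,054.50.
Margin of safety = £11,866,054.50 − £5,500,495.65 = £6,365,559.

£6,365,559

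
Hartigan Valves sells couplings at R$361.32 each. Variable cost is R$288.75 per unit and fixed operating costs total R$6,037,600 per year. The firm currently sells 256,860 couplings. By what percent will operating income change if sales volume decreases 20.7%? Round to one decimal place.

-30.6%

Contribution at this volume is 256,860 × R$72.57 = R$18,640,330.20.
EBIT = R$18,640,330.20 − R$6,037,600 = R$12,602,730.20.
So DOL = total CM / EBIT = R$18,640,330.20 / R$12,602,730.20 = 1.4791.
Operating income changes by 1.4791 × -20.7% = -30.6%.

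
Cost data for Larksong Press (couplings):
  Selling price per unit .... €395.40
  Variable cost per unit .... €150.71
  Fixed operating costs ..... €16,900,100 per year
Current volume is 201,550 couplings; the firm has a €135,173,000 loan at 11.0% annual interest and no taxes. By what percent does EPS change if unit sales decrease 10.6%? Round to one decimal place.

Total contribution margin = 201,550 × €244.69 = €49,317,269.50.
Operating income = contribution − fixed costs = €49,317,269.50 − €16,900,100 = €32,417,169.50.
Interest = €14,869,030.00, so EBIT − I = €17,548,139.50.
Degree of combined leverage = contribution ÷ (EBIT − I) = €49,317,269.50 ÷ €17,548,139.50 = 2.8104.
%ΔEPS = DCL × %ΔSales = 2.8104 × -10.6% = -29.8%.

-29.8%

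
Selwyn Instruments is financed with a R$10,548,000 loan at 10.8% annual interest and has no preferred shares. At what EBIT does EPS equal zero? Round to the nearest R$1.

R$1,139,184

Annual interest = 10.8% × R$10,548,000 = R$1,139,184.00.
Without preferred stock the financial break-even is simply EBIT = interest = R$1,139,184.00.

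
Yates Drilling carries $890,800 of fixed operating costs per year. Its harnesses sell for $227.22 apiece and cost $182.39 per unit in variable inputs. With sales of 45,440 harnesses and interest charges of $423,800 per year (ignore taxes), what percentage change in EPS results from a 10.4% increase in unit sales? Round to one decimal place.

At 45,440 units, contribution = 45,440 × $44.83 = $2,037,075.20.
EBIT = $2,037,075.20 − $890,800 = $1,146,275.20.
After interest of $423,800.00, pre-tax earnings = $722,475.20.
DCL = total CM / (EBIT − I) = $2,037,075.20 / $722,475.20 = 2.8196.
EPS therefore changes by 2.8196 × (+10.4%) = +29.3%.

+29.3%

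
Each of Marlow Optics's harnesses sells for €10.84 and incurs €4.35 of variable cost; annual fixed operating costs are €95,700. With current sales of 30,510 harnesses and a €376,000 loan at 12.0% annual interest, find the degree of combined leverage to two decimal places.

3.46

At 30,510 units, contribution = 30,510 × €6.49 = €198,009.90.
Operating income = contribution − fixed costs = €198,009.90 − €95,700 = €102,309.90. Interest = €45,120.00.
DOL = €198,009.90 ÷ €102,309.90 = 1.9354; DFL = €102,309.90 ÷ €57,189.90 = 1.7890.
Combined leverage = 1.9354 × 1.7890 = 3.4624.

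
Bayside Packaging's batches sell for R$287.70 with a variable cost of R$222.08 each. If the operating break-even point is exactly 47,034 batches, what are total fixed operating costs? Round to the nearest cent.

Each unit contributes R$287.70 − R$222.08 = R$65.62.
Fixed costs = break-even units × CM = 47,034 × R$65.62 = R$3,086,371.08.

R$3,086,371.08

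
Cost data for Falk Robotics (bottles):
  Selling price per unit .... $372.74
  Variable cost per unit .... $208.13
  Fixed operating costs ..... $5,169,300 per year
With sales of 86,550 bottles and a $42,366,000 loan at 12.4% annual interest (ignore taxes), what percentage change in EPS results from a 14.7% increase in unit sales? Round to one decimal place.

At 86,550 units, contribution = 86,550 × $164.61 = $14,246,995.50.
Operating income = contribution − fixed costs = $14,246,995.50 − $5,169,300 = $9,077,695.50.
After interest of $5,253,384.00, pre-tax earnings = $3,824,311.50.
Degree of combined leverage = contribution ÷ (EBIT − I) = $14,246,995.50 ÷ $3,824,311.50 = 3.7254.
EPS therefore changes by 3.7254 × (+14.7%) = +54.8%.

+54.8%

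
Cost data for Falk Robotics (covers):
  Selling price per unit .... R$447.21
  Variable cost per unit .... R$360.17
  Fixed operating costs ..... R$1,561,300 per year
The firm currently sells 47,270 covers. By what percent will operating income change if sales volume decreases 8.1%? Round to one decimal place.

At 47,270 units, contribution = 47,270 × R$87.04 = R$4,114,380.80.
Operating income = contribution − fixed costs = R$4,114,380.80 − R$1,561,300 = R$2,553,080.80.
DOL = contribution ÷ EBIT = R$4,114,380.80 ÷ R$2,553,080.80 = 1.6115.
So EBIT moves 1.6115 × (-8.1%) = -13.1%.

-13.1%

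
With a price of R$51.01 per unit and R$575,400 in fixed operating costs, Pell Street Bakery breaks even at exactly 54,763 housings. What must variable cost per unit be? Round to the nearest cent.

R$40.50

At break-even, FC = Q × (P − VC), so P − VC = R$575,400 ÷ 54,763 = R$10.5071.
Variable cost per unit = R$51.01 − R$10.5071 = R$40.50.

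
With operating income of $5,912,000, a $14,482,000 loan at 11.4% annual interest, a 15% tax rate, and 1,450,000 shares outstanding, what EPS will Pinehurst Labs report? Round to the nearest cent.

Pre-tax income = $5,912,000 − $1,650,948.00 = $4,261,052.00.
Net income = $4,261,052.00 × (1 − 0.15) = $3,621,894.20.
Per share: $3,621,894.20 / 1,450,000 shares = $2.50.

$2.50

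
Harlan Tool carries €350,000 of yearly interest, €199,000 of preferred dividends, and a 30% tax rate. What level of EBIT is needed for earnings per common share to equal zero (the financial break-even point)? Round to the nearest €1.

Preferred dividends are paid after tax, so their pre-tax equivalent is €199,000 ÷ (1 − 0.30) = €284,285.71.
EPS = 0 when EBIT covers interest plus the pre-tax preferred burden: €350,000 + €284,285.71 = €634,285.71.

€634,286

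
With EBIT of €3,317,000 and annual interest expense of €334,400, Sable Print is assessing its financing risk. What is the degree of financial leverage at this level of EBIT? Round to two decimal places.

Annual interest charges come to €334,400.00.
DFL = EBIT ÷ (EBIT − I) = €3,317,000 ÷ (€3,317,000 − €334,400.00) = €3,317,000 ÷ €2,982,600.00 = 1.1121.

1.11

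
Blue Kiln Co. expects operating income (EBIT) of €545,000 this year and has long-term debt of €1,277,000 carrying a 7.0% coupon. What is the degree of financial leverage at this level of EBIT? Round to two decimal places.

1.20

Interest = €89,390.00.
DFL = EBIT ÷ (EBIT − I) = €545,000 ÷ (€545,000 − €89,390.00) = €545,000 ÷ €455,610.00 = 1.1962.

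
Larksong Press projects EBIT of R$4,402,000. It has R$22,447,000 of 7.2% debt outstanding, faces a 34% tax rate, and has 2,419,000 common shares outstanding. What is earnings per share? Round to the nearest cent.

R$0.76

Interest = R$1,616,184.00, so EBT = R$4,402,000 − R$1,616,184.00 = R$2,785,816.00.
After tax at 34%: net income = R$2,785,816.00 × 0.66 = R$1,838,638.56.
EPS = R$1,838,638.56 ÷ 2,419,000 = R$0.76.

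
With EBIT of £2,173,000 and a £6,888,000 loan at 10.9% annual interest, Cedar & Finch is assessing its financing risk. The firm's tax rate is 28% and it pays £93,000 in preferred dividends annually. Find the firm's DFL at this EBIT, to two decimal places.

Annual interest charges come to £750,792.00.
Pre-tax preferred-dividend burden = £93,000 ÷ (1 − 0.28) = £129,166.67.
DFL = EBIT ÷ [EBIT − I − D_p/(1−t)] = £2,173,000 ÷ [£2,173,000 − £750,792.00 − £129,166.67] = £2,173,000 ÷ £1,293,041.33 = 1.6805.

1.68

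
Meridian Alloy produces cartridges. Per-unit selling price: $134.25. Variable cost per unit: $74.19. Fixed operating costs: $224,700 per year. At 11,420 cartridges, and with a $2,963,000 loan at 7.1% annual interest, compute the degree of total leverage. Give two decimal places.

2.73

At 11,420 units, contribution = 11,420 × $60.06 = $685,885.20.
EBIT = $685,885.20 − $224,700 = $461,185.20. Interest = $210,373.00, so EBIT − I = $250,812.20.
DCL = contribution ÷ (EBIT − I) = $685,885.20 ÷ $250,812.20 = 2.7347.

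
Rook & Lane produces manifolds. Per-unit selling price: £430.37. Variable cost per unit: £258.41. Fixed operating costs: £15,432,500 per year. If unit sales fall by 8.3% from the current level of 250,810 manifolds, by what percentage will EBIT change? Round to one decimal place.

At 250,810 units, contribution = 250,810 × £171.96 = £43,129,287.60.
Operating income = contribution − fixed costs = £43,129,287.60 − £15,432,500 = £27,696,787.60.
DOL = contribution ÷ EBIT = £43,129,287.60 ÷ £27,696,787.60 = 1.5572.
%ΔEBIT = DOL × %ΔSales = 1.5572 × -8.3% = -12.9%.

-12.9%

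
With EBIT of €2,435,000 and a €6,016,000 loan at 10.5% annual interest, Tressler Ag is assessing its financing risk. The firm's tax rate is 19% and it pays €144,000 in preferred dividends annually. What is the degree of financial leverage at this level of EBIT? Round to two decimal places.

1.50

Annual interest charges come to €631,680.00.
Preferred dividends grossed up pre-tax: €144,000 / (1 − 0.19) = €177,777.78.
DFL = EBIT ÷ [EBIT − I − D_p/(1−t)] = €2,435,000 ÷ [€2,435,000 − €631,680.00 − €177,777.78] = €2,435,000 ÷ €1,625,542.22 = 1.4980.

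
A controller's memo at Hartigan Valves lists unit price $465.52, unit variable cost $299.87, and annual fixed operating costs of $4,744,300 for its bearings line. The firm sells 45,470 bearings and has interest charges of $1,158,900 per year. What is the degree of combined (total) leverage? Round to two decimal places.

4.62

At 45,470 units, contribution = 45,470 × $165.65 = $7,532,105.50.
Subtracting fixed costs: EBIT = $7,532,105.50 − $4,744,300 = $2,787,805.50. Interest = $1,158,900.00, so EBIT − I = $1,628,905.50.
DCL = contribution ÷ (EBIT − I) = $7,532,105.50 ÷ $1,628,905.50 = 4.6240.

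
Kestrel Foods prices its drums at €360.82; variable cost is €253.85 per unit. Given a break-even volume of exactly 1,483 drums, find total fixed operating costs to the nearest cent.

Unit CM = price − variable cost = €360.82 − €253.85 = €106.97.
Since BE = FC / CM, FC = 1,483 × €106.97 = €158,636.51.

€158,636.51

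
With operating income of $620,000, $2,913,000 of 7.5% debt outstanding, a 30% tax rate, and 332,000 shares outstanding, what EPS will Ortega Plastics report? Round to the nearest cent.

$0.85

Pre-tax income = $620,000 − $218,475.00 = $401,525.00.
After tax at 30%: net income = $401,525.00 × 0.70 = $281,067.50.
EPS = $281,067.50 ÷ 332,000 = $0.85.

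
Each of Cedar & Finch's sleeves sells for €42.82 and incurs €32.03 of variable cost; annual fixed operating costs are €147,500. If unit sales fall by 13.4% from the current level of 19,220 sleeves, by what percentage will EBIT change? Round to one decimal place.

-46.4%

Contribution at this volume is 19,220 × €10.79 = €207,383.80.
Subtracting fixed costs: EBIT = €207,383.80 − €147,500 = €59,883.80.
DOL = contribution ÷ EBIT = €207,383.80 ÷ €59,883.80 = 3.4631.
So EBIT moves 3.4631 × (-13.4%) = -46.4%.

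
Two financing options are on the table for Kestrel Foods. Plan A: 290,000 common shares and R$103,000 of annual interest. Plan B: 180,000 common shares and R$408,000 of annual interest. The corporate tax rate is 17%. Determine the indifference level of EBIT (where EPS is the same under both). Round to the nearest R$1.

Set EPS_A = EPS_B: (EBIT − R$103,000)(1 − 0.17) ÷ 290,000 = (EBIT − R$408,000)(1 − 0.17) ÷ 180,000.
Cancelling (1 − t) and cross-multiplying: 180,000·(EBIT − 103,000) = 290,000·(EBIT − 408,000).
EBIT × (290,000 − 180,000) = 408,000 × 290,000 − 103,000 × 180,000 = 99,780,000,000, so EBIT = 99,780,000,000 ÷ 110,000 = 907,090.91.

R$907,091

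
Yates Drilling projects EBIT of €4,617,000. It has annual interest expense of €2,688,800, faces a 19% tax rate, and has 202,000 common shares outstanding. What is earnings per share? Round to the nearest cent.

Interest = €2,688,800.00, so EBT = €4,617,000 − €2,688,800.00 = €1,928,200.00.
Net income = €1,928,200.00 × (1 − 0.19) = €1,561,842.00.
EPS = €1,561,842.00 ÷ 202,000 = €7.73.

€7.73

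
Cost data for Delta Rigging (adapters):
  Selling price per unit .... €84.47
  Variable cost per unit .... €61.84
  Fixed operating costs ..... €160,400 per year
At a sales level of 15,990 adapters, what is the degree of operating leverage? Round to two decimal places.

1.80

At 15,990 units, contribution = 15,990 × €22.63 = €361,853.70.
EBIT = €361,853.70 − €160,400 = €201,453.70.
DOL = contribution ÷ EBIT = €361,853.70 ÷ €201,453.70 = 1.7962.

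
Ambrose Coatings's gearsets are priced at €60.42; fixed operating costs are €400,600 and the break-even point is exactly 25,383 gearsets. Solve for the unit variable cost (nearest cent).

€44.64

Contribution per unit must be FC / Q = €400,600 / 25,383 = €15.7822.
Hence VC = price − CM = €60.42 − €15.7822 = €44.64.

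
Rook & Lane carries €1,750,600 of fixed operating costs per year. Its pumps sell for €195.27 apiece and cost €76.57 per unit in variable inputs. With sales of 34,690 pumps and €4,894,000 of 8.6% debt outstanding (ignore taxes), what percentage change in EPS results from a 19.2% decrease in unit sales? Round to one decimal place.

At 34,690 units, contribution = 34,690 × €118.70 = €4,117,703.00.
Operating income = contribution − fixed costs = €4,117,703.00 − €1,750,600 = €2,367,103.00.
After interest of €420,884.00, pre-tax earnings = €1,946,219.00.
DCL = total CM / (EBIT − I) = €4,117,703.00 / €1,946,219.00 = 2.1157.
EPS therefore changes by 2.1157 × (-19.2%) = -40.6%.

-40.6%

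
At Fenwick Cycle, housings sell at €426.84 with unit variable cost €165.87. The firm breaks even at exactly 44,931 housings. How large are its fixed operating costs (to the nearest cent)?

Contribution margin per unit = €426.84 − €165.87 = €260.97.
Since BE = FC / CM, FC = 44,931 × €260.97 = €11,725,643.07.

€11,725,643.07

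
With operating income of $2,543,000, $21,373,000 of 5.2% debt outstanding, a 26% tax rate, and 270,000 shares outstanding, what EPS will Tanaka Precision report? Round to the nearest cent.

Interest = $1,111,396.00, so EBT = $2,543,000 − $1,111,396.00 = $1,431,604.00.
After tax at 26%: net income = $1,431,604.00 × 0.74 = $1,059,386.96.
EPS = $1,059,386.96 ÷ 270,000 = $3.92.

$3.92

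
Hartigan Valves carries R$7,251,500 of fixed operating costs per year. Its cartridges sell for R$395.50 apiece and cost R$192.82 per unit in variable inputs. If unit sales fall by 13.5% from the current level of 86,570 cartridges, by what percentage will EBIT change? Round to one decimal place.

-23.0%

Total contribution margin = 86,570 × R$202.68 = R$17,546,007.60.
Subtracting fixed costs: EBIT = R$17,546,007.60 − R$7,251,500 = R$10,294,507.60.
Degree of operating leverage = R$17,546,007.60 / R$10,294,507.60 = 1.7044.
Operating income changes by 1.7044 × -13.5% = -23.0%.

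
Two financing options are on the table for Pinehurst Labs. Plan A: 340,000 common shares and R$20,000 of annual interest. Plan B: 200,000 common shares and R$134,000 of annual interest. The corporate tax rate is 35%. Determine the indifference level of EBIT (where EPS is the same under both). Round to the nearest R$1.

At indifference, (EBIT − 20,000)(1 − t)/340,000 = (EBIT − 134,000)(1 − t)/200,000.
Cancelling (1 − t) and cross-multiplying: 200,000·(EBIT − 20,000) = 340,000·(EBIT − 134,000).
Solving, EBIT = (134,000·340,000 − 20,000·200,000) / (340,000 − 200,000) = 41,560,000,000 / 140,000 = 296,857.14.

R$296,857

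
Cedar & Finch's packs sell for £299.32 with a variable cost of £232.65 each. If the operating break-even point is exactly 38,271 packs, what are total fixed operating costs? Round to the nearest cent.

Each unit contributes £299.32 − £232.65 = £66.67.
Since BE = FC / CM, FC = 38,271 × £66.67 = £2,551,527.57.

£2,551,527.57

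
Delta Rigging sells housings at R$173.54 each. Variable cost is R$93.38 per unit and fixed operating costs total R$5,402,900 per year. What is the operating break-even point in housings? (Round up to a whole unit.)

Unit CM = price − variable cost = R$173.54 − R$93.38 = R$80.16.
Break-even volume = fixed costs ÷ CM per unit = R$5,402,900 ÷ R$80.16 = 67,401.45, so 67,402 housings.

67,402 housings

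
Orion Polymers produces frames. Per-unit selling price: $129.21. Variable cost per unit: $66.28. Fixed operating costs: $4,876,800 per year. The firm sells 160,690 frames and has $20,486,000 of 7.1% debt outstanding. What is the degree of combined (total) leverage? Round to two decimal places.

2.67

At 160,690 units, contribution = 160,690 × $62.93 = $10,112,221.70.
EBIT = $10,112,221.70 − $4,876,800 = $5,235,421.70. Interest = $1,454,506.00, so EBIT − I = $3,780,915.70.
DCL = contribution ÷ (EBIT − I) = $10,112,221.70 ÷ $3,780,915.70 = 2.6745.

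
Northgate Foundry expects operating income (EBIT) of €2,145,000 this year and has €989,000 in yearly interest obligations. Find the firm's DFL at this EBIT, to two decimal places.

1.86

Annual interest charges come to €989,000.00.
DFL = EBIT ÷ (EBIT − I) = €2,145,000 ÷ (€2,145,000 − €989,000.00) = €2,145,000 ÷ €1,156,000.00 = 1.8555.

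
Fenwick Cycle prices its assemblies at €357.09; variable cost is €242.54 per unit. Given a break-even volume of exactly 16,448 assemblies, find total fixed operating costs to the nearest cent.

Contribution margin per unit = €357.09 − €242.54 = €114.55.
Since BE = FC / CM, FC = 16,448 × €114.55 = €1,884,118.40.

€1,884,118.40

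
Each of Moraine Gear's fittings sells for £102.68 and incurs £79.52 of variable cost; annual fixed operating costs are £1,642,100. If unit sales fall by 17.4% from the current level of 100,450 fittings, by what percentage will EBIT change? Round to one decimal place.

Total contribution margin = 100,450 × £23.16 = £2,326,422.00.
Subtracting fixed costs: EBIT = £2,326,422.00 − £1,642,100 = £684,322.00.
So DOL = total CM / EBIT = £2,326,422.00 / £684,322.00 = 3.3996.
%ΔEBIT = DOL × %ΔSales = 3.3996 × -17.4% = -59.2%.

-59.2%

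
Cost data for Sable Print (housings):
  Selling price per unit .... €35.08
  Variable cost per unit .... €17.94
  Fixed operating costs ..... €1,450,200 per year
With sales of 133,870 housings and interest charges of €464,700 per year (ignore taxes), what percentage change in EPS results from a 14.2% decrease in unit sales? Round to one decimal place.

-85.8%

Total contribution margin = 133,870 × €17.14 = €2,294,531.80.
Operating income = contribution − fixed costs = €2,294,531.80 − €1,450,200 = €844,331.80.
Interest = €464,700.00, so EBIT − I = €379,631.80.
Degree of combined leverage = contribution ÷ (EBIT − I) = €2,294,531.80 ÷ €379,631.80 = 6.0441.
EPS therefore changes by 6.0441 × (-14.2%) = -85.8%.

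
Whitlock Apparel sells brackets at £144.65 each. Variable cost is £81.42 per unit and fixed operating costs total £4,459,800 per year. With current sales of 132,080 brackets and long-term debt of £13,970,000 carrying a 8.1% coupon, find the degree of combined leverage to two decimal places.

3.03

Contribution at this volume is 132,080 × £63.23 = £8,351,418.40.
Operating income = contribution − fixed costs = £8,351,418.40 − £4,459,800 = £3,891,618.40. Interest = £1,131,570.00, so EBIT − I = £2,760,048.40.
DCL = contribution ÷ (EBIT − I) = £8,351,418.40 ÷ £2,760,048.40 = 3.0258.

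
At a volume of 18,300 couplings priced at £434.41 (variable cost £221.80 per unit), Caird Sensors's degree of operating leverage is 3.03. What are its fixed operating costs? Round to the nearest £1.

Contribution at this volume is 18,300 × £212.61 = £3,890,763.00.
DOL = contribution / EBIT, so EBIT = £3,890,763.00 / 3.03 = £1,284,080.20.
Fixed costs = CM − EBIT = £3,890,763.00 − £1,284,080.20 = £2,606,683.

£2,606,683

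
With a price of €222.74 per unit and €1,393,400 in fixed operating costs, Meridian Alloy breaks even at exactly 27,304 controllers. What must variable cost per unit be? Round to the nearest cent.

At break-even, FC = Q × (P − VC), so P − VC = €1,393,400 ÷ 27,304 = €51.0328.
Hence VC = price − CM = €222.74 − €51.0328 = €171.71.

€171.71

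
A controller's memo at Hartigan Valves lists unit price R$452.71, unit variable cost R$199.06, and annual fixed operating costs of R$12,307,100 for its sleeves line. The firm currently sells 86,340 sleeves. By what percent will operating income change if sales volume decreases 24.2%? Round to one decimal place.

-55.2%

Contribution at this volume is 86,340 × R$253.65 = R$21,900,141.00.
EBIT = R$21,900,141.00 − R$12,307,100 = R$9,593,041.00.
DOL = contribution ÷ EBIT = R$21,900,141.00 ÷ R$9,593,041.00 = 2.2829.
Operating income changes by 2.2829 × -24.2% = -55.2%.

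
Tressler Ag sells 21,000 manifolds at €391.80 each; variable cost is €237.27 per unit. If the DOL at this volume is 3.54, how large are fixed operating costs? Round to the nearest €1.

€2,328,427

At 21,000 units, contribution = 21,000 × €154.53 = €3,245,130.00.
DOL = contribution / EBIT, so EBIT = €3,245,130.00 / 3.54 = €916,703.39.
And FC = contribution − EBIT = €3,245,130.00 − €916,703.39 = €2,328,427.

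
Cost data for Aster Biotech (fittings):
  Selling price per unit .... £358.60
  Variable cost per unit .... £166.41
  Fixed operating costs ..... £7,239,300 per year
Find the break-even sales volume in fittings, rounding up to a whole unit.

37,668 fittings

Unit CM = price − variable cost = £358.60 − £166.41 = £192.19.
Break-even Q = £7,239,300 / £192.19 = 37,667.41 → 37,668 fittings.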